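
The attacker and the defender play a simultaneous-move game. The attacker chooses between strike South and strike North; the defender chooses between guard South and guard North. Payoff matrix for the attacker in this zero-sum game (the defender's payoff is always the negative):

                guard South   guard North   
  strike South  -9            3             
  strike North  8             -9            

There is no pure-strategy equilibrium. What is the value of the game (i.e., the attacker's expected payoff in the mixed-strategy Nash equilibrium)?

Set the attacker's expected payoff from strike South equal to that from strike North:
  the attacker's payoff to strike South: q·(-9) + (1−q)·3 = -12q + 3
  the attacker's payoff to strike North: q·8 + (1−q)·(-9) = 17q - 9
  -12q + 3 = 17q - 9  ⇒  -29q = -12  ⇒  q = 12/29.
The value is the attacker's expected payoff against this mix (using strike South): (12/29)·(-9) + (17/29)·3 = -57/29.

v = -57/29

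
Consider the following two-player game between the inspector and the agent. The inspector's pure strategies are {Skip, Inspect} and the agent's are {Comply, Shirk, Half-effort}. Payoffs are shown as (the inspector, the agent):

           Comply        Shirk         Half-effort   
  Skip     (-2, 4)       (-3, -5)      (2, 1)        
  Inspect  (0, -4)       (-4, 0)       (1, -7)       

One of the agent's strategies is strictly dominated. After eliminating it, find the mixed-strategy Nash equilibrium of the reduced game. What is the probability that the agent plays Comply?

q = 1/3

The agent's strategy Half-effort is strictly dominated by Comply: 4 > 1 and -4 > -7. Eliminate Half-effort.
Set the inspector's expected payoff from Skip equal to that from Inspect:
  the inspector's payoff to Skip: q·(-2) + (1−q)·(-3) = q - 3
  the inspector's payoff to Inspect: q·0 + (1−q)·(-4) = 4q - 4
  q - 3 = 4q - 4  ⇒  -3q = -1  ⇒  q = 1/3.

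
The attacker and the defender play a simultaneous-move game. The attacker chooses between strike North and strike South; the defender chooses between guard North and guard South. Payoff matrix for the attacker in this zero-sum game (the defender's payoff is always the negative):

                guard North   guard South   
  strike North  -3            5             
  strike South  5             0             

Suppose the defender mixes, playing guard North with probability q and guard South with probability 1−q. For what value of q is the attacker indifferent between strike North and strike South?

q = 5/13

In a mixed equilibrium the attacker is indifferent between strike North and strike South; this condition fixes q.
  the attacker's payoff to strike North: q·(-3) + (1−q)·5 = -8q + 5
  the attacker's payoff to strike South: q·5 + (1−q)·0 = 5q
  -8q + 5 = 5q  ⇒  -13q = -5  ⇒  q = 5/13.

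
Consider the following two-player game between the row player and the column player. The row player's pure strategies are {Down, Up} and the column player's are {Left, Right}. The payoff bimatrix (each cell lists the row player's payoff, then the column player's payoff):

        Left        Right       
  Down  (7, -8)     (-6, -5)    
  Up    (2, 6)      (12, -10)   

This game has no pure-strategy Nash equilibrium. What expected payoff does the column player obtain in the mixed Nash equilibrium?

-110/19

In a mixed equilibrium the column player is indifferent between Left and Right; this condition fixes p.
  the column player's expected payoff from Left: p·(-8) + (1−p)·6 = -14p + 6
  the column player's expected payoff from Right: p·(-5) + (1−p)·(-10) = 5p - 10
  -14p + 6 = 5p - 10  ⇒  -19p = -16  ⇒  p = 16/19.
At equilibrium the column player is indifferent across columns, so the column player's payoff equals the payoff from Left: (16/19)·(-8) + (3/19)·6 = -110/19.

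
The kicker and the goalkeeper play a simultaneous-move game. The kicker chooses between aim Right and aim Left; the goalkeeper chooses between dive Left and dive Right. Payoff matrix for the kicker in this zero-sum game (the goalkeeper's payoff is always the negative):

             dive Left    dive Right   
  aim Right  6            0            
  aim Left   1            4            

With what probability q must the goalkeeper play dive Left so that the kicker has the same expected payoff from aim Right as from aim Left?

q = 4/9

The kicker's indifference between aim Right and aim Left determines the goalkeeper's mixing probability q:
  the kicker's payoff to aim Right: q·6 + (1−q)·0 = 6q
  the kicker's payoff to aim Left: q·1 + (1−q)·4 = -3q + 4
  6q = -3q + 4  ⇒  9q = 4  ⇒  q = 4/9.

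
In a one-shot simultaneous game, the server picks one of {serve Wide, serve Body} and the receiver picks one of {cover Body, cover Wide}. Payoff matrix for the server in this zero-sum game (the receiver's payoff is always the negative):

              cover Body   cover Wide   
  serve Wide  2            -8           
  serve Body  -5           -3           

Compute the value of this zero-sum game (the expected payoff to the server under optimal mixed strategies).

v = -23/6

The server's indifference between serve Wide and serve Body determines the receiver's mixing probability q:
  the server's expected payoff from serve Wide: q·2 + (1−q)·(-8) = 10q - 8
  the server's expected payoff from serve Body: q·(-5) + (1−q)·(-3) = -2q - 3
  10q - 8 = -2q - 3  ⇒  12q = 5  ⇒  q = 5/12.
The value is the server's expected payoff against this mix (using serve Wide): (5/12)·2 + (7/12)·(-8) = -23/6.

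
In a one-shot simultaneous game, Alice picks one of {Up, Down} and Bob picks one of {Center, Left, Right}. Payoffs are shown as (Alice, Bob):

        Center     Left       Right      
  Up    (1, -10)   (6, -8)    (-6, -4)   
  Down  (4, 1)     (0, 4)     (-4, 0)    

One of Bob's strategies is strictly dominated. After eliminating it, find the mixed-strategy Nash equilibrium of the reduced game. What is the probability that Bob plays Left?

q = 1/4

Bob's strategy Center is strictly dominated by Left: -8 > -10 and 4 > 1. Eliminate Center.
Alice's indifference between Up and Down determines Bob's mixing probability q:
  Alice's payoff from Up: q·6 + (1−q)·(-6) = 12q - 6
  Alice's payoff from Down: q·0 + (1−q)·(-4) = 4q - 4
  12q - 6 = 4q - 4  ⇒  8q = 2  ⇒  q = 1/4.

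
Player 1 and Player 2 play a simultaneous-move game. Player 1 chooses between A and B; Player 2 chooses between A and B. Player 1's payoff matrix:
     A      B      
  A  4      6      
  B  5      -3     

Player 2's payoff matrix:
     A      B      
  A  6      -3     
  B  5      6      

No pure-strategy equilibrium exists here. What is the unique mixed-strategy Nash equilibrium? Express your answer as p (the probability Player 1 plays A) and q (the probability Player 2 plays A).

Player 1's mix must leave Player 2 indifferent between A and B.
  Player 2's payoff from A: p·6 + (1−p)·5 = p + 5
  Player 2's payoff from B: p·(-3) + (1−p)·6 = -9p + 6
  p + 5 = -9p + 6  ⇒  10p = 1  ⇒  p = 1/10.
Player 2's mix must leave Player 1 indifferent between A and B.
  Player 1's expected payoff from A: q·4 + (1−q)·6 = -2q + 6
  Player 1's expected payoff from B: q·5 + (1−q)·(-3) = 8q - 3
  -2q + 6 = 8q - 3  ⇒  -10q = -9  ⇒  q = 9/10.

p = 1/10, q = 9/10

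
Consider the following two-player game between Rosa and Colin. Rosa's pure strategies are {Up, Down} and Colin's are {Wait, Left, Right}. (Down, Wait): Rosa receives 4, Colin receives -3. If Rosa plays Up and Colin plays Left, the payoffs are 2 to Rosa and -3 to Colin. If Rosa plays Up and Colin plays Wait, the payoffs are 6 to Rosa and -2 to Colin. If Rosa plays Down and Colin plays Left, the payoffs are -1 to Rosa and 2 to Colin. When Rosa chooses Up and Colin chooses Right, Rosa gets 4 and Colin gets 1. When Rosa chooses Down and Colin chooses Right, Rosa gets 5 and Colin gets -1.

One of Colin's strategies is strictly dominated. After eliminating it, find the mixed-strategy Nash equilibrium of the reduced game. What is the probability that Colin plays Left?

q = 1/4

Colin's strategy Wait is strictly dominated by Right: 1 > -2 and -1 > -3. Eliminate Wait.
For Rosa to be willing to mix, Rosa must be indifferent between Up and Down, which pins down Colin's mix.
  Rosa's payoff to Up: q·2 + (1−q)·4 = -2q + 4
  Rosa's payoff to Down: q·(-1) + (1−q)·5 = -6q + 5
  -2q + 4 = -6q + 5  ⇒  4q = 1  ⇒  q = 1/4.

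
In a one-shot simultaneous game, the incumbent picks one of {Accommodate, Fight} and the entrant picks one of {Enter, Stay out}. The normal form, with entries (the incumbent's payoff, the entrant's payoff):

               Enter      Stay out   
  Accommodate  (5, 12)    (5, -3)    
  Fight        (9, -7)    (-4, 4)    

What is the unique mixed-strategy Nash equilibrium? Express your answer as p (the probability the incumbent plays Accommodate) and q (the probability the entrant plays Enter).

Set the entrant's expected payoff from Enter equal to that from Stay out:
  the entrant's payoff to Enter: p·12 + (1−p)·(-7) = 19p - 7
  the entrant's payoff to Stay out: p·(-3) + (1−p)·4 = -7p + 4
  19p - 7 = -7p + 4  ⇒  26p = 11  ⇒  p = 11/26.
The incumbent's indifference between Accommodate and Fight determines the entrant's mixing probability q:
  the incumbent's payoff to Accommodate: q·5 + (1−q)·5 = 5
  the incumbent's payoff to Fight: q·9 + (1−q)·(-4) = 13q - 4
  5 = 13q - 4  ⇒  -13q = -9  ⇒  q = 9/13.

p = 11/26, q = 9/13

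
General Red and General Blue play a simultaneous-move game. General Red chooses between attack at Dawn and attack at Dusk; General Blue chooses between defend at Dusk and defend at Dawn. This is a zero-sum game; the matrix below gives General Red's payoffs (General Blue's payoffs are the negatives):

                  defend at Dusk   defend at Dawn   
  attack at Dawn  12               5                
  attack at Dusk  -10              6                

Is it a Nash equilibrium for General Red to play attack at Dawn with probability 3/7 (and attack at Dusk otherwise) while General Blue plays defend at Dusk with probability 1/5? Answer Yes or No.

Given General Red's mix p = 3/7, General Blue's payoff from defend at Dusk is 4/7 but from defend at Dawn is -39/7. General Blue strictly prefers defend at Dusk, so General Blue would not mix.
So the proposed profile is not a Nash equilibrium.

No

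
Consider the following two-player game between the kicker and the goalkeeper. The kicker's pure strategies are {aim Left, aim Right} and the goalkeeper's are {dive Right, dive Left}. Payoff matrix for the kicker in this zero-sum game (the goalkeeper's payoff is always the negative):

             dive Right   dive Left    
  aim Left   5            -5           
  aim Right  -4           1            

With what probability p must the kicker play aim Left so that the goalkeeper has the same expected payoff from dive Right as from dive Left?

p = 1/3

Set the goalkeeper's expected payoff from dive Right equal to that from dive Left:
  the goalkeeper's payoff to dive Right: p·(-5) + (1−p)·4 = -9p + 4
  the goalkeeper's payoff to dive Left: p·5 + (1−p)·(-1) = 6p - 1
  -9p + 4 = 6p - 1  ⇒  -15p = -5  ⇒  p = 1/3.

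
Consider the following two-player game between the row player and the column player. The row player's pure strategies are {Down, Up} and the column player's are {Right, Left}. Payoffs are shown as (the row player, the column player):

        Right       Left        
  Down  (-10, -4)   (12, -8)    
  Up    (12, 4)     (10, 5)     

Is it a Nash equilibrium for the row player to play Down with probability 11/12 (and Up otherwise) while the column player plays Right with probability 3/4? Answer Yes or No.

No

Given the row player's mix p = 11/12, the column player's payoff from Right is -10/3 but from Left is -83/12. The column player strictly prefers Right, so the column player would not mix.
So the proposed profile is not a Nash equilibrium.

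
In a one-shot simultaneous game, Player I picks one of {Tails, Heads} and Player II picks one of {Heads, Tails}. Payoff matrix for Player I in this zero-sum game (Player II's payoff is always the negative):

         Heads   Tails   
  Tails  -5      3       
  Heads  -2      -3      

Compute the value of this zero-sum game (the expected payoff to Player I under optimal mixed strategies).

Player I's indifference between Tails and Heads determines Player II's mixing probability q:
  Player I's payoff from Tails: q·(-5) + (1−q)·3 = -8q + 3
  Player I's payoff from Heads: q·(-2) + (1−q)·(-3) = q - 3
  -8q + 3 = q - 3  ⇒  -9q = -6  ⇒  q = 2/3.
The value is Player I's expected payoff against this mix (using Tails): (2/3)·(-5) + (1/3)·3 = -7/3.

v = -7/3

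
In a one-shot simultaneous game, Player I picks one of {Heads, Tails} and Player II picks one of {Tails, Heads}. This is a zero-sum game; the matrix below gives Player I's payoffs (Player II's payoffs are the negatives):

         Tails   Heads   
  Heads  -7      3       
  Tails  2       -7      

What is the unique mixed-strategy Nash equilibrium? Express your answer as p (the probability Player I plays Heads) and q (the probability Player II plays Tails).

For Player II to be willing to mix, Player II must be indifferent between Tails and Heads, which pins down Player I's mix.
  Player II's expected payoff from Tails: p·7 + (1−p)·(-2) = 9p - 2
  Player II's expected payoff from Heads: p·(-3) + (1−p)·7 = -10p + 7
  9p - 2 = -10p + 7  ⇒  19p = 9  ⇒  p = 9/19.
Player I's indifference between Heads and Tails determines Player II's mixing probability q:
  Player I's payoff from Heads: q·(-7) + (1−q)·3 = -10q + 3
  Player I's payoff from Tails: q·2 + (1−q)·(-7) = 9q - 7
  -10q + 3 = 9q - 7  ⇒  -19q = -10  ⇒  q = 10/19.

p = 9/19, q = 10/19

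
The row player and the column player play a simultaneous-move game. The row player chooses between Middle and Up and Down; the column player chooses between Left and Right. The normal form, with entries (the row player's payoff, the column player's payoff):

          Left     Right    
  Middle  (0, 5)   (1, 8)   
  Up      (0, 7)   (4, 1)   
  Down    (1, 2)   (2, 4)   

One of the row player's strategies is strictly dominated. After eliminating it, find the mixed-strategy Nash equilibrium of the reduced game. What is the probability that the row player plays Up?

The row player's strategy Middle is strictly dominated by Down: 1 > 0 and 2 > 1. Eliminate Middle.
For the column player to be willing to mix, the column player must be indifferent between Left and Right, which pins down the row player's mix.
  the column player's payoff to Left: p·7 + (1−p)·2 = 5p + 2
  the column player's payoff to Right: p·1 + (1−p)·4 = -3p + 4
  5p + 2 = -3p + 4  ⇒  8p = 2  ⇒  p = 1/4.

p = 1/4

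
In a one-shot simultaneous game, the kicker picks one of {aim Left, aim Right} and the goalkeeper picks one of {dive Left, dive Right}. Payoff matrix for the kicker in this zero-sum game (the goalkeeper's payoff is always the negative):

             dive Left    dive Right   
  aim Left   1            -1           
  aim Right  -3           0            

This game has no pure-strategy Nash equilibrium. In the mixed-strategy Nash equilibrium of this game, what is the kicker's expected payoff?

For the kicker to be willing to mix, the kicker must be indifferent between aim Left and aim Right, which pins down the goalkeeper's mix.
  the kicker's payoff from aim Left: q·1 + (1−q)·(-1) = 2q - 1
  the kicker's payoff from aim Right: q·(-3) + (1−q)·0 = -3q
  2q - 1 = -3q  ⇒  5q = 1  ⇒  q = 1/5.
At equilibrium the kicker is indifferent across rows, so the kicker's payoff equals the payoff from aim Left: (1/5)·1 + (4/5)·(-1) = -3/5.

-3/5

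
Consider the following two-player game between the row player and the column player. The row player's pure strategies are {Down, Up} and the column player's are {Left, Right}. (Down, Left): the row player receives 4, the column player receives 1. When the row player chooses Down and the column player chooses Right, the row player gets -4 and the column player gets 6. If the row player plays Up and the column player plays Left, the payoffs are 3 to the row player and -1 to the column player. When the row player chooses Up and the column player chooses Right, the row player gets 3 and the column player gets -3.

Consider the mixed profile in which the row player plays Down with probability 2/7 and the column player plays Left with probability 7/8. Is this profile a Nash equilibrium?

Check the column player's indifference given the row player's mix p = 2/7:
  payoff from Left = -3/7; payoff from Right = -3/7 — equal.
Check the row player's indifference given the column player's mix q = 7/8:
  payoff from Down = 3; payoff from Up = 3 — equal.
Both players are indifferent, so neither can profitably deviate.

Yes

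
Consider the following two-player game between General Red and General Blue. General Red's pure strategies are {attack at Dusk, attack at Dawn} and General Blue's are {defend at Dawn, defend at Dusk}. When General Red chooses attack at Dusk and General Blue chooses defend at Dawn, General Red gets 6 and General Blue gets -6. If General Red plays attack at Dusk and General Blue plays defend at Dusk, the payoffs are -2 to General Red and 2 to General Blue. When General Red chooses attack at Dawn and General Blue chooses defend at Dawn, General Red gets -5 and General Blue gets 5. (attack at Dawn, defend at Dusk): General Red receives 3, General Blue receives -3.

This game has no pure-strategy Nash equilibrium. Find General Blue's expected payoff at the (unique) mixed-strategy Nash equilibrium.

-1/2

General Red's mix must leave General Blue indifferent between defend at Dawn and defend at Dusk.
  General Blue's expected payoff from defend at Dawn: p·(-6) + (1−p)·5 = -11p + 5
  General Blue's expected payoff from defend at Dusk: p·2 + (1−p)·(-3) = 5p - 3
  -11p + 5 = 5p - 3  ⇒  -16p = -8  ⇒  p = 1/2.
At equilibrium General Blue is indifferent across columns, so General Blue's payoff equals the payoff from defend at Dawn: (1/2)·(-6) + (1/2)·5 = -1/2.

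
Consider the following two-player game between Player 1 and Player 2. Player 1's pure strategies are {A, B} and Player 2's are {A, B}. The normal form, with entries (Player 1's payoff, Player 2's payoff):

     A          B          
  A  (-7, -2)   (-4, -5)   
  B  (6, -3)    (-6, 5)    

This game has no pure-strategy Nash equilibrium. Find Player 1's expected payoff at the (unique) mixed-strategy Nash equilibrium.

Player 2's mix must leave Player 1 indifferent between A and B.
  Player 1's payoff to A: q·(-7) + (1−q)·(-4) = -3q - 4
  Player 1's payoff to B: q·6 + (1−q)·(-6) = 12q - 6
  -3q - 4 = 12q - 6  ⇒  -15q = -2  ⇒  q = 2/15.
At equilibrium Player 1 is indifferent across rows, so Player 1's payoff equals the payoff from A: (2/15)·(-7) + (13/15)·(-4) = -22/5.

-22/5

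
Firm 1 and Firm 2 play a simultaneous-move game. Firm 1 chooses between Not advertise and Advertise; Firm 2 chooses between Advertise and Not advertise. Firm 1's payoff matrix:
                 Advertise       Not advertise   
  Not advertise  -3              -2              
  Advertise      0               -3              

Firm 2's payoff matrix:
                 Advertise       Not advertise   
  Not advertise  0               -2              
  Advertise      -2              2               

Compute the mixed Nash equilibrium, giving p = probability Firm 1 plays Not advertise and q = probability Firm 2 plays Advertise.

p = 2/3, q = 1/4

Set Firm 2's expected payoff from Advertise equal to that from Not advertise:
  Firm 2's payoff from Advertise: p·0 + (1−p)·(-2) = 2p - 2
  Firm 2's payoff from Not advertise: p·(-2) + (1−p)·2 = -4p + 2
  2p - 2 = -4p + 2  ⇒  6p = 4  ⇒  p = 2/3.
Firm 2's mix must leave Firm 1 indifferent between Not advertise and Advertise.
  Firm 1's expected payoff from Not advertise: q·(-3) + (1−q)·(-2) = -q - 2
  Firm 1's expected payoff from Advertise: q·0 + (1−q)·(-3) = 3q - 3
  -q - 2 = 3q - 3  ⇒  -4q = -1  ⇒  q = 1/4.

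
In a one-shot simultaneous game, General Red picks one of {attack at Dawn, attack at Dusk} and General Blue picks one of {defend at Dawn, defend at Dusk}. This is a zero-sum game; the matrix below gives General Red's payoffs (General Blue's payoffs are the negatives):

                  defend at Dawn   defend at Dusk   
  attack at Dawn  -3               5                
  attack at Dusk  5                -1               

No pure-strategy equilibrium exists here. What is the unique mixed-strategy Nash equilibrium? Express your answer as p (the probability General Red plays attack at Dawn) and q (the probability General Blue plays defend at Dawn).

Set General Blue's expected payoff from defend at Dawn equal to that from defend at Dusk:
  General Blue's payoff from defend at Dawn: p·3 + (1−p)·(-5) = 8p - 5
  General Blue's payoff from defend at Dusk: p·(-5) + (1−p)·1 = -6p + 1
  8p - 5 = -6p + 1  ⇒  14p = 6  ⇒  p = 3/7.
In a mixed equilibrium General Red is indifferent between attack at Dawn and attack at Dusk; this condition fixes q.
  General Red's expected payoff from attack at Dawn: q·(-3) + (1−q)·5 = -8q + 5
  General Red's expected payoff from attack at Dusk: q·5 + (1−q)·(-1) = 6q - 1
  -8q + 5 = 6q - 1  ⇒  -14q = -6  ⇒  q = 3/7.

p = 3/7, q = 3/7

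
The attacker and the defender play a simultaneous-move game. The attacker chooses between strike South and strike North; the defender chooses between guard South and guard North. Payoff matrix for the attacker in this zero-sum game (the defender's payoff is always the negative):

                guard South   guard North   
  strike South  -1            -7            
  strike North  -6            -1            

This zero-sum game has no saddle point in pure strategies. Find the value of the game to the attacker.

Set the attacker's expected payoff from strike South equal to that from strike North:
  the attacker's payoff to strike South: q·(-1) + (1−q)·(-7) = 6q - 7
  the attacker's payoff to strike North: q·(-6) + (1−q)·(-1) = -5q - 1
  6q - 7 = -5q - 1  ⇒  11q = 6  ⇒  q = 6/11.
The value is the attacker's expected payoff against this mix (using strike South): (6/11)·(-1) + (5/11)·(-7) = -41/11.

v = -41/11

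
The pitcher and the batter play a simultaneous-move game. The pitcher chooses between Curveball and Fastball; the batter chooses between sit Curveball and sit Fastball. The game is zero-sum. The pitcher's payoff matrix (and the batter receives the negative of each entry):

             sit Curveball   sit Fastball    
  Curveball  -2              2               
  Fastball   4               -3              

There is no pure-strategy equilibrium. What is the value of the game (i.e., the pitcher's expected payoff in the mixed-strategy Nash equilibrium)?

v = 2/11

In a mixed equilibrium the pitcher is indifferent between Curveball and Fastball; this condition fixes q.
  the pitcher's payoff to Curveball: q·(-2) + (1−q)·2 = -4q + 2
  the pitcher's payoff to Fastball: q·4 + (1−q)·(-3) = 7q - 3
  -4q + 2 = 7q - 3  ⇒  -11q = -5  ⇒  q = 5/11.
The value is the pitcher's expected payoff against this mix (using Curveball): (5/11)·(-2) + (6/11)·2 = 2/11.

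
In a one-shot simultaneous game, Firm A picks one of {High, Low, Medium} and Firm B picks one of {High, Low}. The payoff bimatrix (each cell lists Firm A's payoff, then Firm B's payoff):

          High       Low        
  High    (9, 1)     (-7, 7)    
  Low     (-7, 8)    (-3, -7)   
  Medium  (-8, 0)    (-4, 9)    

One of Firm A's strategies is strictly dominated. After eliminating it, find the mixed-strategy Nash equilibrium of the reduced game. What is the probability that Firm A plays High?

Firm A's strategy Medium is strictly dominated by Low: -7 > -8 and -3 > -4. Eliminate Medium.
In a mixed equilibrium Firm B is indifferent between High and Low; this condition fixes p.
  Firm B's expected payoff from High: p·1 + (1−p)·8 = -7p + 8
  Firm B's expected payoff from Low: p·7 + (1−p)·(-7) = 14p - 7
  -7p + 8 = 14p - 7  ⇒  -21p = -15  ⇒  p = 5/7.

p = 5/7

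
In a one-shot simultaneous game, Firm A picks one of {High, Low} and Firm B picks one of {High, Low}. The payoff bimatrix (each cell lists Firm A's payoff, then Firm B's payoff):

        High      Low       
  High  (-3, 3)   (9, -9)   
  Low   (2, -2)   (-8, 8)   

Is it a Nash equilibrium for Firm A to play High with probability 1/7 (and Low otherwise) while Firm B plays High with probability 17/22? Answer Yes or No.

Given Firm A's mix p = 1/7, Firm B's payoff from High is -9/7 but from Low is 39/7. Firm B strictly prefers Low, so Firm B would not mix.
So the proposed profile is not a Nash equilibrium.

No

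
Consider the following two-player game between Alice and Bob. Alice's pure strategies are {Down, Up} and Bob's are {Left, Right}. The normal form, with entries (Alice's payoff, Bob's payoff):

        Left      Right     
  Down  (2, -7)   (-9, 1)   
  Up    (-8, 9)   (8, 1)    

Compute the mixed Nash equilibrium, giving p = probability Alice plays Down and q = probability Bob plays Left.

p = 1/2, q = 17/27

Bob's indifference between Left and Right determines Alice's mixing probability p:
  Bob's expected payoff from Left: p·(-7) + (1−p)·9 = -16p + 9
  Bob's expected payoff from Right: p·1 + (1−p)·1 = 1
  -16p + 9 = 1  ⇒  -16p = -8  ⇒  p = 1/2.
Bob's mix must leave Alice indifferent between Down and Up.
  Alice's payoff from Down: q·2 + (1−q)·(-9) = 11q - 9
  Alice's payoff from Up: q·(-8) + (1−q)·8 = -16q + 8
  11q - 9 = -16q + 8  ⇒  27q = 17  ⇒  q = 17/27.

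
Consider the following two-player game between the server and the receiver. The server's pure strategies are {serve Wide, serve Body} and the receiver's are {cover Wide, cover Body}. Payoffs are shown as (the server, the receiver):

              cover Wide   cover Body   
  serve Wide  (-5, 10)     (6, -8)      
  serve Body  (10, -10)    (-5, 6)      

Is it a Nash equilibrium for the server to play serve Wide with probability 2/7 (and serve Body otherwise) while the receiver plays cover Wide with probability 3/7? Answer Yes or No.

Given the server's mix p = 2/7, the receiver's payoff from cover Wide is -30/7 but from cover Body is 2. The receiver strictly prefers cover Body, so the receiver would not mix.
So the proposed profile is not a Nash equilibrium.

No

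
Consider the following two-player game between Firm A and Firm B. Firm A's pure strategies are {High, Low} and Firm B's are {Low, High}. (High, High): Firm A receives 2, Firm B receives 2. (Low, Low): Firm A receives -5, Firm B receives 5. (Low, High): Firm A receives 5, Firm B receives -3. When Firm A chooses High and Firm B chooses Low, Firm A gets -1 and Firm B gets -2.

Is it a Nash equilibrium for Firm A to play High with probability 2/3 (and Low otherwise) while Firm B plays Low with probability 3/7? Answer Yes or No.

Check Firm B's indifference given Firm A's mix p = 2/3:
  payoff from Low = 1/3; payoff from High = 1/3 — equal.
Check Firm A's indifference given Firm B's mix q = 3/7:
  payoff from High = 5/7; payoff from Low = 5/7 — equal.
Both players are indifferent, so neither can profitably deviate.

Yes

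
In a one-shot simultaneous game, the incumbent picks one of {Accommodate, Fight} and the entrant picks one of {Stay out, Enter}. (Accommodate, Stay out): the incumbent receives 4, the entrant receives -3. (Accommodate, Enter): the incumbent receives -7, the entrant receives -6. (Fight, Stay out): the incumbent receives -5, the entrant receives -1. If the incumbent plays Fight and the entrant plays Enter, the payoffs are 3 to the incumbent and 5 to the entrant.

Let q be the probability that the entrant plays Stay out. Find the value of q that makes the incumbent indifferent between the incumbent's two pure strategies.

The entrant's mix must leave the incumbent indifferent between Accommodate and Fight.
  the incumbent's payoff from Accommodate: q·4 + (1−q)·(-7) = 11q - 7
  the incumbent's payoff from Fight: q·(-5) + (1−q)·3 = -8q + 3
  11q - 7 = -8q + 3  ⇒  19q = 10  ⇒  q = 10/19.

q = 10/19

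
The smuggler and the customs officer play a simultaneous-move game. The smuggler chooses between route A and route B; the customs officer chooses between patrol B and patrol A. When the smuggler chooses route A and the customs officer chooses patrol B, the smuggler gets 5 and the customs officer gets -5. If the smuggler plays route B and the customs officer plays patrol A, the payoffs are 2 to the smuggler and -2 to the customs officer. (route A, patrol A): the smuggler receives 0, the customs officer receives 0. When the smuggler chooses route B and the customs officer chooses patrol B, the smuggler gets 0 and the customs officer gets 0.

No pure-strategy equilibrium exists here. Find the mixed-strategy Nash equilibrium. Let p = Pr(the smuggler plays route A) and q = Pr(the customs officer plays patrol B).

p = 2/7, q = 2/7

Set the customs officer's expected payoff from patrol B equal to that from patrol A:
  the customs officer's payoff from patrol B: p·(-5) + (1−p)·0 = -5p
  the customs officer's payoff from patrol A: p·0 + (1−p)·(-2) = 2p - 2
  -5p = 2p - 2  ⇒  -7p = -2  ⇒  p = 2/7.
Set the smuggler's expected payoff from route A equal to that from route B:
  the smuggler's expected payoff from route A: q·5 + (1−q)·0 = 5q
  the smuggler's expected payoff from route B: q·0 + (1−q)·2 = -2q + 2
  5q = -2q + 2  ⇒  7q = 2  ⇒  q = 2/7.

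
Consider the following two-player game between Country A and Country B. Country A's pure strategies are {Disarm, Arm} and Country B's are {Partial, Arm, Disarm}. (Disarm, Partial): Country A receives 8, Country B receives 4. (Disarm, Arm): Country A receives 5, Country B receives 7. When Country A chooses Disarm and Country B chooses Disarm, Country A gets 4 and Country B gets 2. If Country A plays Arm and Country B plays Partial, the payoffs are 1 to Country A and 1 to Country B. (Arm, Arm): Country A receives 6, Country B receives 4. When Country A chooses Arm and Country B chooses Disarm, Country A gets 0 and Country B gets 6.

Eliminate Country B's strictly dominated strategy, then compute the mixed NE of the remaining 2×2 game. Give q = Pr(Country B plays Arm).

Country B's strategy Partial is strictly dominated by Arm: 7 > 4 and 4 > 1. Eliminate Partial.
Set Country A's expected payoff from Disarm equal to that from Arm:
  Country A's payoff to Disarm: q·5 + (1−q)·4 = q + 4
  Country A's payoff to Arm: q·6 + (1−q)·0 = 6q
  q + 4 = 6q  ⇒  -5q = -4  ⇒  q = 4/5.

q = 4/5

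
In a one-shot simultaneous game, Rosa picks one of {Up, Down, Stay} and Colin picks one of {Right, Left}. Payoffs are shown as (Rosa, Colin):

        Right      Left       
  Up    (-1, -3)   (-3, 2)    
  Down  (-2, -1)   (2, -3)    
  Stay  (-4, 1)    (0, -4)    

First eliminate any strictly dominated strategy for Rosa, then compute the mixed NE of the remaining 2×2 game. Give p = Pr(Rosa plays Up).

p = 2/7

Rosa's strategy Stay is strictly dominated by Down: -2 > -4 and 2 > 0. Eliminate Stay.
In a mixed equilibrium Colin is indifferent between Right and Left; this condition fixes p.
  Colin's payoff to Right: p·(-3) + (1−p)·(-1) = -2p - 1
  Colin's payoff to Left: p·2 + (1−p)·(-3) = 5p - 3
  -2p - 1 = 5p - 3  ⇒  -7p = -2  ⇒  p = 2/7.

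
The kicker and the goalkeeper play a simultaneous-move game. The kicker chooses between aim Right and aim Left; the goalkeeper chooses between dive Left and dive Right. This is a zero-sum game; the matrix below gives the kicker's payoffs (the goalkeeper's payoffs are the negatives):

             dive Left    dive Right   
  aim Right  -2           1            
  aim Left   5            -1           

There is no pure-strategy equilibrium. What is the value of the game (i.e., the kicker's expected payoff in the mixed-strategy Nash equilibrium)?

v = 1/3

Set the kicker's expected payoff from aim Right equal to that from aim Left:
  the kicker's payoff to aim Right: q·(-2) + (1−q)·1 = -3q + 1
  the kicker's payoff to aim Left: q·5 + (1−q)·(-1) = 6q - 1
  -3q + 1 = 6q - 1  ⇒  -9q = -2  ⇒  q = 2/9.
The value is the kicker's expected payoff against this mix (using aim Right): (2/9)·(-2) + (7/9)·1 = 1/3.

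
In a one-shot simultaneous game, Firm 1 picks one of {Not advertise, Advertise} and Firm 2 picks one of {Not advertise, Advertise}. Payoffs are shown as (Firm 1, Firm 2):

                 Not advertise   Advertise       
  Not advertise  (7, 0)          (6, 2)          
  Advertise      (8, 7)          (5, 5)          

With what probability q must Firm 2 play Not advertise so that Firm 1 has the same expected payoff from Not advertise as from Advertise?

q = 1/2

Firm 1's indifference between Not advertise and Advertise determines Firm 2's mixing probability q:
  Firm 1's payoff from Not advertise: q·7 + (1−q)·6 = q + 6
  Firm 1's payoff from Advertise: q·8 + (1−q)·5 = 3q + 5
  q + 6 = 3q + 5  ⇒  -2q = -1  ⇒  q = 1/2.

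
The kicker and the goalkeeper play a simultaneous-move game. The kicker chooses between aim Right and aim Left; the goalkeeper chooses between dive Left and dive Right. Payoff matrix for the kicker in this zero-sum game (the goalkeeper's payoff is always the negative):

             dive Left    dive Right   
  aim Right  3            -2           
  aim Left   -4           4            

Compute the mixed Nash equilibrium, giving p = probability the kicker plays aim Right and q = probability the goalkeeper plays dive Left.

In a mixed equilibrium the goalkeeper is indifferent between dive Left and dive Right; this condition fixes p.
  the goalkeeper's expected payoff from dive Left: p·(-3) + (1−p)·4 = -7p + 4
  the goalkeeper's expected payoff from dive Right: p·2 + (1−p)·(-4) = 6p - 4
  -7p + 4 = 6p - 4  ⇒  -13p = -8  ⇒  p = 8/13.
Set the kicker's expected payoff from aim Right equal to that from aim Left:
  the kicker's expected payoff from aim Right: q·3 + (1−q)·(-2) = 5q - 2
  the kicker's expected payoff from aim Left: q·(-4) + (1−q)·4 = -8q + 4
  5q - 2 = -8q + 4  ⇒  13q = 6  ⇒  q = 6/13.

p = 8/13, q = 6/13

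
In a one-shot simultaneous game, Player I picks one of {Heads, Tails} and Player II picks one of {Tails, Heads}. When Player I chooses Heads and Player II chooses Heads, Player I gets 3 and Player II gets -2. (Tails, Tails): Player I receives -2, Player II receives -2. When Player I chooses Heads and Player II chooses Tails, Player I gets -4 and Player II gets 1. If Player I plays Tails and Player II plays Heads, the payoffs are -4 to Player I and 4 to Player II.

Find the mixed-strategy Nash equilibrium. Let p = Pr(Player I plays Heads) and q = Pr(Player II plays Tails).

p = 2/3, q = 7/9

Player I's mix must leave Player II indifferent between Tails and Heads.
  Player II's expected payoff from Tails: p·1 + (1−p)·(-2) = 3p - 2
  Player II's expected payoff from Heads: p·(-2) + (1−p)·4 = -6p + 4
  3p - 2 = -6p + 4  ⇒  9p = 6  ⇒  p = 2/3.
Player I's indifference between Heads and Tails determines Player II's mixing probability q:
  Player I's payoff to Heads: q·(-4) + (1−q)·3 = -7q + 3
  Player I's payoff to Tails: q·(-2) + (1−q)·(-4) = 2q - 4
  -7q + 3 = 2q - 4  ⇒  -9q = -7  ⇒  q = 7/9.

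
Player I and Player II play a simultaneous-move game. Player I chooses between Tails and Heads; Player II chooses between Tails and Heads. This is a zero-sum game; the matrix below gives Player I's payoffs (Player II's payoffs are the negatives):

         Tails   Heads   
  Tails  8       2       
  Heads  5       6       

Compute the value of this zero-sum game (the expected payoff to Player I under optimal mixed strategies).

v = 38/7

Set Player I's expected payoff from Tails equal to that from Heads:
  Player I's expected payoff from Tails: q·8 + (1−q)·2 = 6q + 2
  Player I's expected payoff from Heads: q·5 + (1−q)·6 = -q + 6
  6q + 2 = -q + 6  ⇒  7q = 4  ⇒  q = 4/7.
The value is Player I's expected payoff against this mix (using Tails): (4/7)·8 + (3/7)·2 = 38/7.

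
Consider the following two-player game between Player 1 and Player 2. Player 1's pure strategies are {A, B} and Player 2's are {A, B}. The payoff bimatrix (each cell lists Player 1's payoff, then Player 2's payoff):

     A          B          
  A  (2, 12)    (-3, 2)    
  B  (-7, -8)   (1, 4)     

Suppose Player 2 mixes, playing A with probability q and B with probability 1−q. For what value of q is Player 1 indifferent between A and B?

For Player 1 to be willing to mix, Player 1 must be indifferent between A and B, which pins down Player 2's mix.
  Player 1's payoff to A: q·2 + (1−q)·(-3) = 5q - 3
  Player 1's payoff to B: q·(-7) + (1−q)·1 = -8q + 1
  5q - 3 = -8q + 1  ⇒  13q = 4  ⇒  q = 4/13.

q = 4/13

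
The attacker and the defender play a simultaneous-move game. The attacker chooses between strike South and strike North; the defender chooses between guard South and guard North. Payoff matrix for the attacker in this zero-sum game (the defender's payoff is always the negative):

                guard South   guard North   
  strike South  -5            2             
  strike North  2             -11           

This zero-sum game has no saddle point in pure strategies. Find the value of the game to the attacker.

The attacker's indifference between strike South and strike North determines the defender's mixing probability q:
  the attacker's expected payoff from strike South: q·(-5) + (1−q)·2 = -7q + 2
  the attacker's expected payoff from strike North: q·2 + (1−q)·(-11) = 13q - 11
  -7q + 2 = 13q - 11  ⇒  -20q = -13  ⇒  q = 13/20.
The value is the attacker's expected payoff against this mix (using strike South): (13/20)·(-5) + (7/20)·2 = -51/20.

v = -51/20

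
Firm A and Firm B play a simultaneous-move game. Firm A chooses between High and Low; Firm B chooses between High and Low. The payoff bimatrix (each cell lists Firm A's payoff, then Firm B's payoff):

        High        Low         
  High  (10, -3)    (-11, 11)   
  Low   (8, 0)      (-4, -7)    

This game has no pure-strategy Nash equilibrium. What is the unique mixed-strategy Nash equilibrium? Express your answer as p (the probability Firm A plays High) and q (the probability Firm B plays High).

p = 1/3, q = 7/9

Set Firm B's expected payoff from High equal to that from Low:
  Firm B's payoff from High: p·(-3) + (1−p)·0 = -3p
  Firm B's payoff from Low: p·11 + (1−p)·(-7) = 18p - 7
  -3p = 18p - 7  ⇒  -21p = -7  ⇒  p = 1/3.
Set Firm A's expected payoff from High equal to that from Low:
  Firm A's payoff to High: q·10 + (1−q)·(-11) = 21q - 11
  Firm A's payoff to Low: q·8 + (1−q)·(-4) = 12q - 4
  21q - 11 = 12q - 4  ⇒  9q = 7  ⇒  q = 7/9.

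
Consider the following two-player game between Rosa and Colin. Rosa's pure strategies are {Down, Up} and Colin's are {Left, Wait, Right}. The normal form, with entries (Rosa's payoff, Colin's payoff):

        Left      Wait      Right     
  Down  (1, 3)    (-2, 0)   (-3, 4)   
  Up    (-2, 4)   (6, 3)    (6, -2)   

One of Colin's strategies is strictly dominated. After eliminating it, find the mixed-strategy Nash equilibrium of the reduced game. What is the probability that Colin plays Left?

q = 3/4

Colin's strategy Wait is strictly dominated by Left: 3 > 0 and 4 > 3. Eliminate Wait.
In a mixed equilibrium Rosa is indifferent between Down and Up; this condition fixes q.
  Rosa's expected payoff from Down: q·1 + (1−q)·(-3) = 4q - 3
  Rosa's expected payoff from Up: q·(-2) + (1−q)·6 = -8q + 6
  4q - 3 = -8q + 6  ⇒  12q = 9  ⇒  q = 3/4.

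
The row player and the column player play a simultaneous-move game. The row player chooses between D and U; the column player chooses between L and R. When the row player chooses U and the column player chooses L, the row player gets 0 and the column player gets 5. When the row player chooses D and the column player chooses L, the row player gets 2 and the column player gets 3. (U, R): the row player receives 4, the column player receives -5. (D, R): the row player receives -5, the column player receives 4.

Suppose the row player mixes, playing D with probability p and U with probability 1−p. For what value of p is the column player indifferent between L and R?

p = 10/11

The column player's indifference between L and R determines the row player's mixing probability p:
  the column player's payoff from L: p·3 + (1−p)·5 = -2p + 5
  the column player's payoff from R: p·4 + (1−p)·(-5) = 9p - 5
  -2p + 5 = 9p - 5  ⇒  -11p = -10  ⇒  p = 10/11.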